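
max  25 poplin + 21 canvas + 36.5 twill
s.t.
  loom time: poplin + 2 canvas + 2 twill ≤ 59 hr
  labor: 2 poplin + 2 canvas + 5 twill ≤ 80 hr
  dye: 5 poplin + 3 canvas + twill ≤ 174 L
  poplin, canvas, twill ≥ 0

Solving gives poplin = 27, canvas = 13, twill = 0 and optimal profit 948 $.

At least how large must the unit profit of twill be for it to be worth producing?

39.5

Check each constraint at x*: loom time 53/59 (slack 6); labor 80/80 (tight); dye 174/174 (tight).
By complementary slackness, y = 0 for the non-binding constraint.
The binding rows give the dual system: 2·y_labor + 5·y_dye = 25 and 2·y_labor + 3·y_dye = 21.
This yields shadow prices y_labor = 7.5, y_dye = 2.
twill enters the basis when its profit ≥ yᵀa₃ = 7.5·5 + 2·1 = 39.5.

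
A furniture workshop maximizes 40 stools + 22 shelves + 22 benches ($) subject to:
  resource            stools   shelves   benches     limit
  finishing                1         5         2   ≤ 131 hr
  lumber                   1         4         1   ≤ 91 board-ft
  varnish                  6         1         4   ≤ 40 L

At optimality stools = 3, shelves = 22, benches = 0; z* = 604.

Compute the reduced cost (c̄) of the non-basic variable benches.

Check each constraint at x*: finishing 113/131 (slack 18); lumber 91/91 (tight); varnish 40/40 (tight).
Since finishing is not tight, its dual is 0.
Dual feasibility on the basic columns requires 1·y_lumber + 6·y_varnish = 40, 4·y_lumber + 1·y_varnish = 22.
Solving: y_lumber = 4, y_varnish = 6.
Reduced cost of benches: c₃ − yᵀa₃ = 22 − (4·1 + 6·4) = 22 − 28 = -6.

-6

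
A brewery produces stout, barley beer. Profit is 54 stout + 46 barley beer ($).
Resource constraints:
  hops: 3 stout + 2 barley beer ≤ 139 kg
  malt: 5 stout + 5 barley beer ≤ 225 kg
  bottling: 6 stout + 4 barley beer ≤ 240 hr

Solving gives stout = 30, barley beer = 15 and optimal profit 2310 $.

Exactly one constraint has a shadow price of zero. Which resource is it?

hops: 120/139 (slack 19)
malt: 225/225 (binding)
bottling: 240/240 (binding)
By complementary slackness, a constraint with positive slack has shadow price 0 → hops.

hops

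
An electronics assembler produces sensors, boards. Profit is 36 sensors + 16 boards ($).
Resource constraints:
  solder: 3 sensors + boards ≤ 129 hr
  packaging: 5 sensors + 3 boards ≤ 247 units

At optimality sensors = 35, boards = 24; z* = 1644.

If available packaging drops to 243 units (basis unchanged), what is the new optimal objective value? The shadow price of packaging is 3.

1632

Δb = -4, so new z* = 1644 + (3)·(-4) = 1644 − 12 = 1632.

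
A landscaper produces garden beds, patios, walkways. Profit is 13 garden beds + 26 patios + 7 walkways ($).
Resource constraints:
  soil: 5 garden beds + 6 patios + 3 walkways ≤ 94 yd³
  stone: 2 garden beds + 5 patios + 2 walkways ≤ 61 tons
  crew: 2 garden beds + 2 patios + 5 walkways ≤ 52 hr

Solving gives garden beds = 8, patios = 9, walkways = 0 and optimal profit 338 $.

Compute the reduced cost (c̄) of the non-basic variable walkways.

Check each constraint at x*: soil 94/94 (tight); stone 61/61 (tight); crew 34/52 (slack 18).
By complementary slackness, y = 0 for the non-binding constraint.
Dual feasibility on the basic columns requires 5·y_soil + 2·y_stone = 13, 6·y_soil + 5·y_stone = 26.
This yields shadow prices y_soil = 1, y_stone = 4.
Reduced cost of walkways: c₃ − yᵀa₃ = 7 − (1·3 + 4·2) = 7 − 11 = -4.

-4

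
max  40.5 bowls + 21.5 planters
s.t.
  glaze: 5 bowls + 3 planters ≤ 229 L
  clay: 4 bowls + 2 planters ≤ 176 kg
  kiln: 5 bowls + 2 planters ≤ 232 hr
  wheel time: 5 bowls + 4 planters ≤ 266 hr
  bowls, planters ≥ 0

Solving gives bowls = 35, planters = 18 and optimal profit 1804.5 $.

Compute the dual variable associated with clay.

Binding: glaze and clay. Non-binding: kiln (21 unused), wheel time (19 unused).
Slack constraints have shadow price 0 (complementary slackness).
Dual feasibility on the basic columns requires 5·y_glaze + 4·y_clay = 40.5, 3·y_glaze + 2·y_clay = 21.5.
Solving: y_glaze = 2.5, y_clay = 7.
Shadow price of clay = 7.

7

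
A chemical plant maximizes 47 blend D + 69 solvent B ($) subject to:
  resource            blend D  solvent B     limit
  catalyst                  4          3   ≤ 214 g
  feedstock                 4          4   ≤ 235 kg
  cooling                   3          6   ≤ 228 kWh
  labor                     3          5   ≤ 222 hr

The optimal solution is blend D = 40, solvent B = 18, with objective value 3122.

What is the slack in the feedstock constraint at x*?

feedstock used = 4·40 + 4·18 = 232; slack = 235 − 232 = 3.

3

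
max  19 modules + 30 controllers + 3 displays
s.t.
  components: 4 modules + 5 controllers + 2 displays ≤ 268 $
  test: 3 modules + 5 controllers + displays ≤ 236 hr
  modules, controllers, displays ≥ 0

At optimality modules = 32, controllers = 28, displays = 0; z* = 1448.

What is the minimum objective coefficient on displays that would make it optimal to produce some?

At the optimum: components uses 268 of 268 (binding); test uses 236 of 236 (binding).
From A_Bᵀ y = c: 4·y_components + 3·y_test = 19; 5·y_components + 5·y_test = 30.
→ y_components = 1 and y_test = 5.
displays enters the basis when its profit ≥ yᵀa₃ = 1·2 + 5·1 = 7.

7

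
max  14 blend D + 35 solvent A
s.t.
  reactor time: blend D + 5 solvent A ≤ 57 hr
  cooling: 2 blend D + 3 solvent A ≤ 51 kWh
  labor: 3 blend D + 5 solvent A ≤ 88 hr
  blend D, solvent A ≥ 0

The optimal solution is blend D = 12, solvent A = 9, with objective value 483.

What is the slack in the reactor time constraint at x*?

reactor time used = 1·12 + 5·9 = 57; slack = 57 − 57 = 0.

0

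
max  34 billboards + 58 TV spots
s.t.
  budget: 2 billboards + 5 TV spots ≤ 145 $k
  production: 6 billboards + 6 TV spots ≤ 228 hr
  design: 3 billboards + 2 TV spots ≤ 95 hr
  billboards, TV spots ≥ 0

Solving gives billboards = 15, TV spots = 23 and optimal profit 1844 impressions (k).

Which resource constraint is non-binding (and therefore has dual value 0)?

design

budget: 145/145 (binding)
production: 228/228 (binding)
design: 91/95 (slack 4)
By complementary slackness, a constraint with positive slack has shadow price 0 → design.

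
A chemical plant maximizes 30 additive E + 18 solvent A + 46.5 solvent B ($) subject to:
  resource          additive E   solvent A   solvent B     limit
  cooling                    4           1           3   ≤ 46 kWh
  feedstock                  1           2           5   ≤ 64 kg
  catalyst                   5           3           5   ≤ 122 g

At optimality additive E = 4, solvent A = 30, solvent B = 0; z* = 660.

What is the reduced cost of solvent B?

At the optimum: cooling uses 46 of 46 (binding); feedstock uses 64 of 64 (binding); catalyst uses 110 of 122 (slack = 12).
By complementary slackness, y = 0 for the non-binding constraint.
Dual feasibility on the basic columns requires 4·y_cooling + 1·y_feedstock = 30, 1·y_cooling + 2·y_feedstock = 18.
This yields shadow prices y_cooling = 6, y_feedstock = 6.
Reduced cost of solvent B: c₃ − yᵀa₃ = 46.5 − (6·3 + 6·5) = 46.5 − 48 = -1.5.

-1.5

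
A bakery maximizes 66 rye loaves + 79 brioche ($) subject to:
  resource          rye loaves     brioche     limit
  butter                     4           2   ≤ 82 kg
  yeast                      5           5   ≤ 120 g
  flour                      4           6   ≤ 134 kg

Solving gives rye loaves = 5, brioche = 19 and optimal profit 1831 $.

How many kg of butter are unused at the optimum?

24

butter used = 4·5 + 2·19 = 58; slack = 82 − 58 = 24.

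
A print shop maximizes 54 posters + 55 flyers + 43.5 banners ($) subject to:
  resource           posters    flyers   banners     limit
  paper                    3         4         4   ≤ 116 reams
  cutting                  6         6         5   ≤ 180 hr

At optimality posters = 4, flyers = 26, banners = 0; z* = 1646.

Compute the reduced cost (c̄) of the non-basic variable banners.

-3

Check each constraint at x*: paper 116/116 (tight); cutting 180/180 (tight).
The binding rows give the dual system: 3·y_paper + 6·y_cutting = 54 and 4·y_paper + 6·y_cutting = 55.
Solving: y_paper = 1, y_cutting = 8.5.
Reduced cost of banners: c₃ − yᵀa₃ = 43.5 − (1·4 + 8.5·5) = 43.5 − 46.5 = -3.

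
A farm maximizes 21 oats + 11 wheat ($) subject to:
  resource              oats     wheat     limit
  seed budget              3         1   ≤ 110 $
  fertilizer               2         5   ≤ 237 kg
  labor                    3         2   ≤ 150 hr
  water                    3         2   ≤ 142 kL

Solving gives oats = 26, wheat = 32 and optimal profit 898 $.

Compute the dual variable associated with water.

At the optimum: seed budget uses 110 of 110 (binding); fertilizer uses 212 of 237 (slack = 25); labor uses 142 of 150 (slack = 8); water uses 142 of 142 (binding).
Since fertilizer, labor are not tight, their duals are 0.
The binding rows give the dual system: 3·y_seed budget + 3·y_water = 21 and 1·y_seed budget + 2·y_water = 11.
Solving: y_seed budget = 3, y_water = 4.
Shadow price of water = 4.

4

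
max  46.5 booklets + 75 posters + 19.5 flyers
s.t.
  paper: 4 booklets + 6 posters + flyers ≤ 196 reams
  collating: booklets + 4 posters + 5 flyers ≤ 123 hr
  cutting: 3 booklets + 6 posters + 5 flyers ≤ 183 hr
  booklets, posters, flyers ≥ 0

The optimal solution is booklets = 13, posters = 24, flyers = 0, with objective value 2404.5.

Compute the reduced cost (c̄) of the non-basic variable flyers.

At the optimum: paper uses 196 of 196 (binding); collating uses 109 of 123 (slack = 14); cutting uses 183 of 183 (binding).
Since collating is not tight, its dual is 0.
Dual feasibility on the basic columns requires 4·y_paper + 3·y_cutting = 46.5, 6·y_paper + 6·y_cutting = 75.
This yields shadow prices y_paper = 9, y_cutting = 3.5.
Reduced cost of flyers: c₃ − yᵀa₃ = 19.5 − (9·1 + 3.5·5) = 19.5 − 26.5 = -7.

-7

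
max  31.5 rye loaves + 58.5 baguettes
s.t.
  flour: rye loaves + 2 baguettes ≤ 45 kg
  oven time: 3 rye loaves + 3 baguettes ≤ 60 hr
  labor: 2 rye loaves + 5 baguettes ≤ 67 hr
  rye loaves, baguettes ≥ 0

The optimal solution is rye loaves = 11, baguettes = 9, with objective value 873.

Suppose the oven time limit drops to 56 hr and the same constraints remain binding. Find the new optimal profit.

Binding: oven time and labor. Non-binding: flour (16 unused).
By complementary slackness, y = 0 for the non-binding constraint.
The binding rows give the dual system: 3·y_oven time + 2·y_labor = 31.5 and 3·y_oven time + 5·y_labor = 58.5.
Solving: y_oven time = 4.5, y_labor = 9.
Δz = y_oven time·Δb = 4.5 × (-4) = -18, so new z* = 873 − 18 = 855.

855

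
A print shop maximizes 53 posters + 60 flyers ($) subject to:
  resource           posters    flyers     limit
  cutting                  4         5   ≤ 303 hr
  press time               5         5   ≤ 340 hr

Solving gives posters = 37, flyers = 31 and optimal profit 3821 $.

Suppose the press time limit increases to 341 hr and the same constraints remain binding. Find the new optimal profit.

3826

At the optimum: cutting uses 303 of 303 (binding); press time uses 340 of 340 (binding).
The binding rows give the dual system: 4·y_cutting + 5·y_press time = 53 and 5·y_cutting + 5·y_press time = 60.
→ y_cutting = 7 and y_press time = 5.
Δz = y_press time·Δb = 5 × (1) = 5, so new z* = 3821 + 5 = 3826.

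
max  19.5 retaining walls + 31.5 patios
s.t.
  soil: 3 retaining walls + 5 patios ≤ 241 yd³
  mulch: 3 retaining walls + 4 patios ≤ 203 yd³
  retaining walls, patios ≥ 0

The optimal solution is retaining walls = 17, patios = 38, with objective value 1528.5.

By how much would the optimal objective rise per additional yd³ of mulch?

At the optimum: soil uses 241 of 241 (binding); mulch uses 203 of 203 (binding).
The binding rows give the dual system: 3·y_soil + 3·y_mulch = 19.5 and 5·y_soil + 4·y_mulch = 31.5.
Solving: y_soil = 5.5, y_mulch = 1.
Shadow price of mulch = 1.

1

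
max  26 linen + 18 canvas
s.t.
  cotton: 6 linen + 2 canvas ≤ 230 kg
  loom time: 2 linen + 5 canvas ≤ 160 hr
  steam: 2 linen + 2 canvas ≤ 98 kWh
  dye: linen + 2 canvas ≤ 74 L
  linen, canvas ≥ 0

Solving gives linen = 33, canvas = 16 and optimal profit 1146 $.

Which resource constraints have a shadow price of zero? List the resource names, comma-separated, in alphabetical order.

dye, loom time

cotton: 230/230 (binding)
loom time: 146/160 (slack 14)
steam: 98/98 (binding)
dye: 65/74 (slack 9)
By complementary slackness, a constraint with positive slack has shadow price 0 → dye, loom time.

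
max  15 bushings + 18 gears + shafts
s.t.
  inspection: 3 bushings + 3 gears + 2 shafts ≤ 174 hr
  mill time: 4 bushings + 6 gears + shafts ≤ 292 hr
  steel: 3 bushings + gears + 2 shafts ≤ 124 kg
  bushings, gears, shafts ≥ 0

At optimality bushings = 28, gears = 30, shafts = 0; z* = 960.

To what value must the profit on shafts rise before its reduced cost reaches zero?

At the optimum: inspection uses 174 of 174 (binding); mill time uses 292 of 292 (binding); steel uses 114 of 124 (slack = 10).
Since steel is not tight, its dual is 0.
From A_Bᵀ y = c: 3·y_inspection + 4·y_mill time = 15; 3·y_inspection + 6·y_mill time = 18.
This yields shadow prices y_inspection = 3, y_mill time = 1.5.
shafts enters the basis when its profit ≥ yᵀa₃ = 3·2 + 1.5·1 = 7.5.

7.5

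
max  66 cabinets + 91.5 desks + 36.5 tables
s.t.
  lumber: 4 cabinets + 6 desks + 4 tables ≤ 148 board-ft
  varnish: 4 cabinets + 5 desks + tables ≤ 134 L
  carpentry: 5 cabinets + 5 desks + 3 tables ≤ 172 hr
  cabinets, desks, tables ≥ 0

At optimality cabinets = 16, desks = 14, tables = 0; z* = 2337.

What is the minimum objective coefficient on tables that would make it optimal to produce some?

43.5

Binding: lumber and varnish. Non-binding: carpentry (22 unused).
Since carpentry is not tight, its dual is 0.
From A_Bᵀ y = c: 4·y_lumber + 4·y_varnish = 66; 6·y_lumber + 5·y_varnish = 91.5.
This yields shadow prices y_lumber = 9, y_varnish = 7.5.
tables enters the basis when its profit ≥ yᵀa₃ = 9·4 + 7.5·1 = 43.5.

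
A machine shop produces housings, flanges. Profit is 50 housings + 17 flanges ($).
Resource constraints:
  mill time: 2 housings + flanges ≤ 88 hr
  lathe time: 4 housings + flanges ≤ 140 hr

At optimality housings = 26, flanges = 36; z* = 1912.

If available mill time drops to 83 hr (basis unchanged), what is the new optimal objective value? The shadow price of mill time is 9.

1867

Δb = -5, so new z* = 1912 + (9)·(-5) = 1912 − 45 = 1867.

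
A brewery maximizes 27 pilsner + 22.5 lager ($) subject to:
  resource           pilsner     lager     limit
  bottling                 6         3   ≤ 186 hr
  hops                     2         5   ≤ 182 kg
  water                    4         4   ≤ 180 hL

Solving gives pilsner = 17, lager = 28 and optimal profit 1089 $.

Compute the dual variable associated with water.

Check each constraint at x*: bottling 186/186 (tight); hops 174/182 (slack 8); water 180/180 (tight).
By complementary slackness, y = 0 for the non-binding constraint.
From A_Bᵀ y = c: 6·y_bottling + 4·y_water = 27; 3·y_bottling + 4·y_water = 22.5.
→ y_bottling = 1.5 and y_water = 4.5.
Shadow price of water = 4.5.

4.5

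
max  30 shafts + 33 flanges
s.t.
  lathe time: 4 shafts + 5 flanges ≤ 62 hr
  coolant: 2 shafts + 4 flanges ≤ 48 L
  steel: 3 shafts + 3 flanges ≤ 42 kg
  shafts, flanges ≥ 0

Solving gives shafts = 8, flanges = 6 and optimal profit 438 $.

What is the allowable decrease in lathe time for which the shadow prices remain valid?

Binding constraints: lathe time, steel. The basis is B = [[4,5],[3,3]] with det -3.
Per unit decrease in lathe time, x* moves by d = (1, -1).
The basis stays optimal until flanges reaches 0; allowable decrease = 6 hr.

6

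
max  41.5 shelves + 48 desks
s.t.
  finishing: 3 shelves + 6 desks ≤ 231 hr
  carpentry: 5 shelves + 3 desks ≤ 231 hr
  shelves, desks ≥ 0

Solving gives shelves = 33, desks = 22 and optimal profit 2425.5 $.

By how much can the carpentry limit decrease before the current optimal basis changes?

Binding constraints: finishing, carpentry. The basis is B = [[3,6],[5,3]] with det -21.
Per unit decrease in carpentry, x* moves by d = (-0.2857, 0.1429).
The basis stays optimal until shelves reaches 0; allowable decrease = 115.5 hr.

115.5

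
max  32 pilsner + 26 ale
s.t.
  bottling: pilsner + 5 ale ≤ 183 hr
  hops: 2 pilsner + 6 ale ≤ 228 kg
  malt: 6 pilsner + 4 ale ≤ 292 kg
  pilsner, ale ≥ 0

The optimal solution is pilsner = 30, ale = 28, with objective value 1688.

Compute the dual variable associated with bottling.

Binding: hops and malt. Non-binding: bottling (13 unused).
Slack constraints have shadow price 0 (complementary slackness).
Dual feasibility on the basic columns requires 2·y_hops + 6·y_malt = 32, 6·y_hops + 4·y_malt = 26.
Solving: y_hops = 1, y_malt = 5.
Shadow price of bottling = 0.

0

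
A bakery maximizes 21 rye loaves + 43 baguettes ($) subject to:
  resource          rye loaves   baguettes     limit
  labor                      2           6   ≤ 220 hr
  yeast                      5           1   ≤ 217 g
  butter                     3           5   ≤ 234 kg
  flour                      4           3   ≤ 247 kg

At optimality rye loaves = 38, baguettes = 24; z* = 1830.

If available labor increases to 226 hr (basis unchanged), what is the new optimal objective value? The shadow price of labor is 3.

1848

Δb = 6, so new z* = 1830 + (3)·(6) = 1830 + 18 = 1848.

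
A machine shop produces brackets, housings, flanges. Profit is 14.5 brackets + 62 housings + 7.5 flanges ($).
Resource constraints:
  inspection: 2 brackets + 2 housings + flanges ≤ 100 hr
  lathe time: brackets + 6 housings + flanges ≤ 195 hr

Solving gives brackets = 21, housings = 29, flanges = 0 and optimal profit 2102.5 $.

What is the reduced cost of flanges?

-4.5

Both inspection and lathe time are binding at x*.
The binding rows give the dual system: 2·y_inspection + 1·y_lathe time = 14.5 and 2·y_inspection + 6·y_lathe time = 62.
This yields shadow prices y_inspection = 2.5, y_lathe time = 9.5.
Reduced cost of flanges: c₃ − yᵀa₃ = 7.5 − (2.5·1 + 9.5·1) = 7.5 − 12 = -4.5.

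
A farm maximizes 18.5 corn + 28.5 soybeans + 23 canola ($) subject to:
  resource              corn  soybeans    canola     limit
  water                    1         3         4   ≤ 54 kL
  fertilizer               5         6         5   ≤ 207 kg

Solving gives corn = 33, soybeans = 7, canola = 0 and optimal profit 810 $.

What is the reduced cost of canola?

-6

At the optimum: water uses 54 of 54 (binding); fertilizer uses 207 of 207 (binding).
The binding rows give the dual system: 1·y_water + 5·y_fertilizer = 18.5 and 3·y_water + 6·y_fertilizer = 28.5.
This yields shadow prices y_water = 3.5, y_fertilizer = 3.
Reduced cost of canola: c₃ − yᵀa₃ = 23 − (3.5·4 + 3·5) = 23 − 29 = -6.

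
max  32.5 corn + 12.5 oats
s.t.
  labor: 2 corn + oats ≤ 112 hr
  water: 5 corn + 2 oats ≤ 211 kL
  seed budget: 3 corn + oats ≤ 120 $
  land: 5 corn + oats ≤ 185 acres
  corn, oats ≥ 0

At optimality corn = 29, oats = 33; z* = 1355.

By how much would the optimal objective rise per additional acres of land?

0

Check each constraint at x*: labor 91/112 (slack 21); water 211/211 (tight); seed budget 120/120 (tight); land 178/185 (slack 7).
Slack constraints have shadow price 0 (complementary slackness).
Dual feasibility on the basic columns requires 5·y_water + 3·y_seed budget = 32.5, 2·y_water + 1·y_seed budget = 12.5.
This yields shadow prices y_water = 5, y_seed budget = 2.5.
Shadow price of land = 0.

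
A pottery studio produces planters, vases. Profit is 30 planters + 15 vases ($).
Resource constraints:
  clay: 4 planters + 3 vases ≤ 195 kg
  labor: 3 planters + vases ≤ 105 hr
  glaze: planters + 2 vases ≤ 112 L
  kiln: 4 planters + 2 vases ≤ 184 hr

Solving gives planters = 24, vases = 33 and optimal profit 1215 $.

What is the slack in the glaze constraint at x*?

22

glaze used = 1·24 + 2·33 = 90; slack = 112 − 90 = 22.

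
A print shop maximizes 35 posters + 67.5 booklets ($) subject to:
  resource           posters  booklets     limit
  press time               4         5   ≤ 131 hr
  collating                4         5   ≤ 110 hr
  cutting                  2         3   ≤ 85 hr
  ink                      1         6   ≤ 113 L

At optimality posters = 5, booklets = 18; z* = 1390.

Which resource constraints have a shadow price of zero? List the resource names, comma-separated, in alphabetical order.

cutting, press time

press time: 110/131 (slack 21)
collating: 110/110 (binding)
cutting: 64/85 (slack 21)
ink: 113/113 (binding)
By complementary slackness, a constraint with positive slack has shadow price 0 → cutting, press time.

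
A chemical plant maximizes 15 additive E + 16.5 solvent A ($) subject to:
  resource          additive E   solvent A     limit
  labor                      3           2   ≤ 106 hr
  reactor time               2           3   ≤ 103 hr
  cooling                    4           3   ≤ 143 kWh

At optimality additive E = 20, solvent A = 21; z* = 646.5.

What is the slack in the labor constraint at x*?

4

labor used = 3·20 + 2·21 = 102; slack = 106 − 102 = 4.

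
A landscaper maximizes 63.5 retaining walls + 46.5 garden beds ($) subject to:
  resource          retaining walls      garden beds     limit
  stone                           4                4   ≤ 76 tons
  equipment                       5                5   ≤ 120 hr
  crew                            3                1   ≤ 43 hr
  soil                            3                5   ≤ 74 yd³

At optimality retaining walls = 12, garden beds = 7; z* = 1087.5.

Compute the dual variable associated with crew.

At the optimum: stone uses 76 of 76 (binding); equipment uses 95 of 120 (slack = 25); crew uses 43 of 43 (binding); soil uses 71 of 74 (slack = 3).
Since equipment, soil are not tight, their duals are 0.
The binding rows give the dual system: 4·y_stone + 3·y_crew = 63.5 and 4·y_stone + 1·y_crew = 46.5.
→ y_stone = 9.5 and y_crew = 8.5.
Shadow price of crew = 8.5.

8.5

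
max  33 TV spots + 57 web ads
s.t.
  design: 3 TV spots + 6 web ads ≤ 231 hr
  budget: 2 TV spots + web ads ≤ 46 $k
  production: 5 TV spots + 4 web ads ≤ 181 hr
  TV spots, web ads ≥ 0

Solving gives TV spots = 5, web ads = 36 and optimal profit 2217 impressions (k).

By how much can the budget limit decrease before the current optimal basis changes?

7.5

Binding constraints: design, budget. The basis is B = [[3,6],[2,1]] with det -9.
Per unit decrease in budget, x* moves by d = (-0.6667, 0.3333).
The basis stays optimal until TV spots reaches 0; allowable decrease = 7.5 $k.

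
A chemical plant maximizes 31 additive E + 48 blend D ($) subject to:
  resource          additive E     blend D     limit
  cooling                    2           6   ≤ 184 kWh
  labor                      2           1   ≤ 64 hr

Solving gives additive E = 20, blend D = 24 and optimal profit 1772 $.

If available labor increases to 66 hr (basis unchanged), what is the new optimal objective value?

1790

Both cooling and labor are binding at x*.
From A_Bᵀ y = c: 2·y_cooling + 2·y_labor = 31; 6·y_cooling + 1·y_labor = 48.
Solving: y_cooling = 6.5, y_labor = 9.
Δz = y_labor·Δb = 9 × (2) = 18, so new z* = 1772 + 18 = 1790.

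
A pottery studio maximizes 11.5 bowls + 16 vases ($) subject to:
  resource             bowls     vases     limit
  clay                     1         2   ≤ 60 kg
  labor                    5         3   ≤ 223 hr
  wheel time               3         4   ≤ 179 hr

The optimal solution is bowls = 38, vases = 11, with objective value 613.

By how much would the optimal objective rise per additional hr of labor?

1

At the optimum: clay uses 60 of 60 (binding); labor uses 223 of 223 (binding); wheel time uses 158 of 179 (slack = 21).
By complementary slackness, y = 0 for the non-binding constraint.
Dual feasibility on the basic columns requires 1·y_clay + 5·y_labor = 11.5, 2·y_clay + 3·y_labor = 16.
→ y_clay = 6.5 and y_labor = 1.
Shadow price of labor = 1.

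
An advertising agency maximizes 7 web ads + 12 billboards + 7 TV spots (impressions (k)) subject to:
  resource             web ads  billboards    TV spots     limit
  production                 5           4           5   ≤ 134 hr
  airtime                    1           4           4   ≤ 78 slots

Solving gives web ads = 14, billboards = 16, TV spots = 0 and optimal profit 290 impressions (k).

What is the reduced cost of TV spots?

Check each constraint at x*: production 134/134 (tight); airtime 78/78 (tight).
From A_Bᵀ y = c: 5·y_production + 1·y_airtime = 7; 4·y_production + 4·y_airtime = 12.
Solving: y_production = 1, y_airtime = 2.
Reduced cost of TV spots: c₃ − yᵀa₃ = 7 − (1·5 + 2·4) = 7 − 13 = -6.

-6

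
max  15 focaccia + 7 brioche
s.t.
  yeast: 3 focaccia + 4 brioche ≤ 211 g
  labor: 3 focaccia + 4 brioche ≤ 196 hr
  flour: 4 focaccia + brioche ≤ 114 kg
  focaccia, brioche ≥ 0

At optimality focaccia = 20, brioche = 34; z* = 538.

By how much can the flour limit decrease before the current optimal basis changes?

65

Binding constraints: labor, flour. The basis is B = [[3,4],[4,1]] with det -13.
Per unit decrease in flour, x* moves by d = (-0.3077, 0.2308).
The basis stays optimal until focaccia reaches 0; allowable decrease = 65 kg.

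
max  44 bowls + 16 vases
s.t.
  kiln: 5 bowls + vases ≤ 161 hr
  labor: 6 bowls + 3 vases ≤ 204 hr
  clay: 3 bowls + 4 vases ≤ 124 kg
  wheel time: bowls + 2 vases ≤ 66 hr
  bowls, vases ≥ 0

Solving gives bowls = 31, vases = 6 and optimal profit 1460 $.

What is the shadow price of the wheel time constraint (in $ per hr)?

Check each constraint at x*: kiln 161/161 (tight); labor 204/204 (tight); clay 117/124 (slack 7); wheel time 43/66 (slack 23).
Since clay, wheel time are not tight, their duals are 0.
From A_Bᵀ y = c: 5·y_kiln + 6·y_labor = 44; 1·y_kiln + 3·y_labor = 16.
This yields shadow prices y_kiln = 4, y_labor = 4.
Shadow price of wheel time = 0.

0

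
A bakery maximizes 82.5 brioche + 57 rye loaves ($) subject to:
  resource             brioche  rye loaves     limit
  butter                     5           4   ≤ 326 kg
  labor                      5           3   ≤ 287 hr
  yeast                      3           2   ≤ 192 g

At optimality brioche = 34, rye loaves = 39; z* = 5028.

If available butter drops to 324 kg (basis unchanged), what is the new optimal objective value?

Binding: butter and labor. Non-binding: yeast (12 unused).
Slack constraints have shadow price 0 (complementary slackness).
Dual feasibility on the basic columns requires 5·y_butter + 5·y_labor = 82.5, 4·y_butter + 3·y_labor = 57.
Solving: y_butter = 7.5, y_labor = 9.
Δz = y_butter·Δb = 7.5 × (-2) = -15, so new z* = 5028 − 15 = 5013.

5013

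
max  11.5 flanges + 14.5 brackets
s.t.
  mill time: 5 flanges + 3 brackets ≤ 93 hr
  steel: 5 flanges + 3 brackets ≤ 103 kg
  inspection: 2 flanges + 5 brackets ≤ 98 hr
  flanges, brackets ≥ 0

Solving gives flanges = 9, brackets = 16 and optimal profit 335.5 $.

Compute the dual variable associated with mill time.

1.5

Binding: mill time and inspection. Non-binding: steel (10 unused).
Slack constraints have shadow price 0 (complementary slackness).
Dual feasibility on the basic columns requires 5·y_mill time + 2·y_inspection = 11.5, 3·y_mill time + 5·y_inspection = 14.5.
Solving: y_mill time = 1.5, y_inspection = 2.
Shadow price of mill time = 1.5.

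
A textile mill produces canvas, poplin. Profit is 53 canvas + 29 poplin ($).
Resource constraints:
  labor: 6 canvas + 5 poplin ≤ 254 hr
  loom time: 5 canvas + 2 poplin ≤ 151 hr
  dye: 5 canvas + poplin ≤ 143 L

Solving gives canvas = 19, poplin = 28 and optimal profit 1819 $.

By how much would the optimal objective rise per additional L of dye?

Binding: labor and loom time. Non-binding: dye (20 unused).
By complementary slackness, y = 0 for the non-binding constraint.
From A_Bᵀ y = c: 6·y_labor + 5·y_loom time = 53; 5·y_labor + 2·y_loom time = 29.
This yields shadow prices y_labor = 3, y_loom time = 7.
Shadow price of dye = 0.

0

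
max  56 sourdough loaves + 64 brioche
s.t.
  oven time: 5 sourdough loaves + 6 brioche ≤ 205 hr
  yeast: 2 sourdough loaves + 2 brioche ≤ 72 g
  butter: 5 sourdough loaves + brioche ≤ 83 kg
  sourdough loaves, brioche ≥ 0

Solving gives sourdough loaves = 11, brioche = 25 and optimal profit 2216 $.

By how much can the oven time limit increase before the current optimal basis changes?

Binding constraints: oven time, yeast. The basis is B = [[5,6],[2,2]] with det -2.
Per unit increase in oven time, x* moves by d = (-1, 1).
The basis stays optimal until sourdough loaves reaches 0; allowable increase = 11 hr.

11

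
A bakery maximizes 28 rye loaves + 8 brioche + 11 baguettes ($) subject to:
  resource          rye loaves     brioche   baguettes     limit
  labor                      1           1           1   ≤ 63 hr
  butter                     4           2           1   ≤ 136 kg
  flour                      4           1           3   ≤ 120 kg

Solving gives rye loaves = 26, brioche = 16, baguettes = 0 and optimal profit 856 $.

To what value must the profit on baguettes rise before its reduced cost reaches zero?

19

Check each constraint at x*: labor 42/63 (slack 21); butter 136/136 (tight); flour 120/120 (tight).
By complementary slackness, y = 0 for the non-binding constraint.
The binding rows give the dual system: 4·y_butter + 4·y_flour = 28 and 2·y_butter + 1·y_flour = 8.
This yields shadow prices y_butter = 1, y_flour = 6.
baguettes enters the basis when its profit ≥ yᵀa₃ = 1·1 + 6·3 = 19.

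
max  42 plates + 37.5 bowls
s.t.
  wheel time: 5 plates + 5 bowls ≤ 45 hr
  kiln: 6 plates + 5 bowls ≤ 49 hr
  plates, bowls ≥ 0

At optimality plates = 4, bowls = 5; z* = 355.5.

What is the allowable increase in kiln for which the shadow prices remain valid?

5

Binding constraints: wheel time, kiln. The basis is B = [[5,5],[6,5]] with det -5.
Per unit increase in kiln, x* moves by d = (1, -1).
The basis stays optimal until bowls reaches 0; allowable increase = 5 hr.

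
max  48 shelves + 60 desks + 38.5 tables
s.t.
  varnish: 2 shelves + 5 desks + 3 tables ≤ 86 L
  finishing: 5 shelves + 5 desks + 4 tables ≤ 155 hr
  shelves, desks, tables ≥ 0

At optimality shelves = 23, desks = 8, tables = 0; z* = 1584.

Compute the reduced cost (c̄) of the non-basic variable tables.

At the optimum: varnish uses 86 of 86 (binding); finishing uses 155 of 155 (binding).
Dual feasibility on the basic columns requires 2·y_varnish + 5·y_finishing = 48, 5·y_varnish + 5·y_finishing = 60.
This yields shadow prices y_varnish = 4, y_finishing = 8.
Reduced cost of tables: c₃ − yᵀa₃ = 38.5 − (4·3 + 8·4) = 38.5 − 44 = -5.5.

-5.5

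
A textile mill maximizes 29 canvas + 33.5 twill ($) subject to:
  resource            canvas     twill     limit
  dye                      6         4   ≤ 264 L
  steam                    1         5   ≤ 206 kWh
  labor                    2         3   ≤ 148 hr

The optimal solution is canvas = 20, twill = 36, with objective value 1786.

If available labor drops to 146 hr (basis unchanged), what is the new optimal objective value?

Check each constraint at x*: dye 264/264 (tight); steam 200/206 (slack 6); labor 148/148 (tight).
Since steam is not tight, its dual is 0.
From A_Bᵀ y = c: 6·y_dye + 2·y_labor = 29; 4·y_dye + 3·y_labor = 33.5.
→ y_dye = 2 and y_labor = 8.5.
Δz = y_labor·Δb = 8.5 × (-2) = -17, so new z* = 1786 − 17 = 1769.

1769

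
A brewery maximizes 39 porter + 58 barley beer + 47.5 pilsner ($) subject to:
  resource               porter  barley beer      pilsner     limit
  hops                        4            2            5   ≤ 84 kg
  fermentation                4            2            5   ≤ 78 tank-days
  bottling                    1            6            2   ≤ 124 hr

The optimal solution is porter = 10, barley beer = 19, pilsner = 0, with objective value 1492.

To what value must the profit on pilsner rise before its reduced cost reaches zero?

Check each constraint at x*: hops 78/84 (slack 6); fermentation 78/78 (tight); bottling 124/124 (tight).
Since hops is not tight, its dual is 0.
Dual feasibility on the basic columns requires 4·y_fermentation + 1·y_bottling = 39, 2·y_fermentation + 6·y_bottling = 58.
Solving: y_fermentation = 8, y_bottling = 7.
pilsner enters the basis when its profit ≥ yᵀa₃ = 8·5 + 7·2 = 54.

54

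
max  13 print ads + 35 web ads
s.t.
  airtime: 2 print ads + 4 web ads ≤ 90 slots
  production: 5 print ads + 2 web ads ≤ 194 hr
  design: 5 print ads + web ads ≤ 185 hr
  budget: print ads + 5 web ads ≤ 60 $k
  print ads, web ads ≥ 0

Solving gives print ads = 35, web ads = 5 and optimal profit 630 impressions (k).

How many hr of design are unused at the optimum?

design used = 5·35 + 1·5 = 180; slack = 185 − 180 = 5.

5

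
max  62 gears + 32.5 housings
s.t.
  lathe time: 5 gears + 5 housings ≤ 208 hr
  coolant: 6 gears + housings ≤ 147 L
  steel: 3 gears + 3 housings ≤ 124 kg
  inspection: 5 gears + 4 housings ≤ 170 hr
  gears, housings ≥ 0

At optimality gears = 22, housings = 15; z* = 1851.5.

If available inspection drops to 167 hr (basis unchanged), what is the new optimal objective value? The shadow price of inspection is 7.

1830.5

Δb = -3, so new z* = 1851.5 + (7)·(-3) = 1851.5 − 21 = 1830.5.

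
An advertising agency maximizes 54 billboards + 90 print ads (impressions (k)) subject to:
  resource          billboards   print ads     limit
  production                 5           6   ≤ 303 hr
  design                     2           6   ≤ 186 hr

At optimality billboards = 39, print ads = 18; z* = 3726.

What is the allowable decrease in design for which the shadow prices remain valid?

Binding constraints: production, design. The basis is B = [[5,6],[2,6]] with det 18.
Per unit decrease in design, x* moves by d = (0.3333, -0.2778).
The basis stays optimal until print ads reaches 0; allowable decrease = 64.8 hr.

64.8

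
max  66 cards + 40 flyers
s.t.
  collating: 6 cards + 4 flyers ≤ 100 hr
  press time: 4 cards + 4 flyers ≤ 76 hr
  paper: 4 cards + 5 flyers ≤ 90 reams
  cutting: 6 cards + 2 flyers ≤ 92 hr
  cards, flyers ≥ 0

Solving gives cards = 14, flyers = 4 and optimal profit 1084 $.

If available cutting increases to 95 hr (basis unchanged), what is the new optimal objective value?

Binding: collating and cutting. Non-binding: press time (4 unused), paper (14 unused).
Slack constraints have shadow price 0 (complementary slackness).
The binding rows give the dual system: 6·y_collating + 6·y_cutting = 66 and 4·y_collating + 2·y_cutting = 40.
→ y_collating = 9 and y_cutting = 2.
Δz = y_cutting·Δb = 2 × (3) = 6, so new z* = 1084 + 6 = 1090.

1090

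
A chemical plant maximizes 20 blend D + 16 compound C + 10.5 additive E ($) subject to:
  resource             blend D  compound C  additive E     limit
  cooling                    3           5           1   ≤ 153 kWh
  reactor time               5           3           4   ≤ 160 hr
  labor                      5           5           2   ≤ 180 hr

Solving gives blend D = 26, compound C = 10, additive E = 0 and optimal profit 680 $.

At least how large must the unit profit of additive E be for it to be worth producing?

12

At the optimum: cooling uses 128 of 153 (slack = 25); reactor time uses 160 of 160 (binding); labor uses 180 of 180 (binding).
By complementary slackness, y = 0 for the non-binding constraint.
The binding rows give the dual system: 5·y_reactor time + 5·y_labor = 20 and 3·y_reactor time + 5·y_labor = 16.
This yields shadow prices y_reactor time = 2, y_labor = 2.
additive E enters the basis when its profit ≥ yᵀa₃ = 2·4 + 2·2 = 12.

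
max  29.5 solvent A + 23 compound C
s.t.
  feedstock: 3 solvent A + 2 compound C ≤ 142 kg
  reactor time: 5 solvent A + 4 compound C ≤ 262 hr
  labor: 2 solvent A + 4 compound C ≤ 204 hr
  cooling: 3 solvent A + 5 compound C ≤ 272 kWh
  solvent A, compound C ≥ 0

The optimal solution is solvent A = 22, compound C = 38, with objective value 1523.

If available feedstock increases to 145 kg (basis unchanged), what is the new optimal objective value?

1527.5

Binding: feedstock and reactor time. Non-binding: labor (8 unused), cooling (16 unused).
By complementary slackness, y = 0 for the non-binding constraints.
Dual feasibility on the basic columns requires 3·y_feedstock + 5·y_reactor time = 29.5, 2·y_feedstock + 4·y_reactor time = 23.
Solving: y_feedstock = 1.5, y_reactor time = 5.
Δz = y_feedstock·Δb = 1.5 × (3) = 4.5, so new z* = 1523 + 4.5 = 1527.5.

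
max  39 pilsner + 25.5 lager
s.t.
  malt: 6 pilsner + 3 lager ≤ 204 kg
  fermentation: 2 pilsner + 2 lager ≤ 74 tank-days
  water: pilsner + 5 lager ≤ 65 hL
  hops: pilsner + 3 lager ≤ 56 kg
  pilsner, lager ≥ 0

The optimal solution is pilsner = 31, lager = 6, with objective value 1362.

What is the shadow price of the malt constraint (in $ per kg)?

Check each constraint at x*: malt 204/204 (tight); fermentation 74/74 (tight); water 61/65 (slack 4); hops 49/56 (slack 7).
Slack constraints have shadow price 0 (complementary slackness).
Dual feasibility on the basic columns requires 6·y_malt + 2·y_fermentation = 39, 3·y_malt + 2·y_fermentation = 25.5.
This yields shadow prices y_malt = 4.5, y_fermentation = 6.
Shadow price of malt = 4.5.

4.5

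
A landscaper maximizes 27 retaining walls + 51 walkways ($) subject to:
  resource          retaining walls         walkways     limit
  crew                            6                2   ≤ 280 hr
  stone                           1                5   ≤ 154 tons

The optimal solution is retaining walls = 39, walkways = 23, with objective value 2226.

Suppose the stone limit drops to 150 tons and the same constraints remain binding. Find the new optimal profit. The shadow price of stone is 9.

2190

Δb = -4, so new z* = 2226 + (9)·(-4) = 2226 − 36 = 2190.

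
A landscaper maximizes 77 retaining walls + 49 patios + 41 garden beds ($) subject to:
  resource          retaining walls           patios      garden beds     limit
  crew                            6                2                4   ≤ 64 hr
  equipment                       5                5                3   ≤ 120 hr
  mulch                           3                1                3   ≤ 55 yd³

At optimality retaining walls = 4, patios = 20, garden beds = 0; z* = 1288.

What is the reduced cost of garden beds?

Binding: crew and equipment. Non-binding: mulch (23 unused).
Slack constraints have shadow price 0 (complementary slackness).
Dual feasibility on the basic columns requires 6·y_crew + 5·y_equipment = 77, 2·y_crew + 5·y_equipment = 49.
Solving: y_crew = 7, y_equipment = 7.
Reduced cost of garden beds: c₃ − yᵀa₃ = 41 − (7·4 + 7·3) = 41 − 49 = -8.

-8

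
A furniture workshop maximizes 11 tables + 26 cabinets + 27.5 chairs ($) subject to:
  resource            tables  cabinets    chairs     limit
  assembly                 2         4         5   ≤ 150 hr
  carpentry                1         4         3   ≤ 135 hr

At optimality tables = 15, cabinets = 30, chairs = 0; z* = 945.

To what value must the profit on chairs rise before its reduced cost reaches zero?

28.5

Check each constraint at x*: assembly 150/150 (tight); carpentry 135/135 (tight).
Dual feasibility on the basic columns requires 2·y_assembly + 1·y_carpentry = 11, 4·y_assembly + 4·y_carpentry = 26.
Solving: y_assembly = 4.5, y_carpentry = 2.
chairs enters the basis when its profit ≥ yᵀa₃ = 4.5·5 + 2·3 = 28.5.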